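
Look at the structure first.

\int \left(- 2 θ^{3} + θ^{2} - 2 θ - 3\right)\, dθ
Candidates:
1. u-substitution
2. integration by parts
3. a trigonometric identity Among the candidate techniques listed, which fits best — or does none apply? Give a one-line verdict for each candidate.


Diagnosis: no special technique — the integrand is a sum of constant multiples of powers of θ — integrate term by term.
- u-substitution: any workable substitution here is cosmetic — the integrand is already in directly integrable form.
- integration by parts — parts would only shuffle a directly integrable integrand.
- a trigonometric identity — there is no trigonometric structure at all — the integrand carries no sine or cosine to rewrite.


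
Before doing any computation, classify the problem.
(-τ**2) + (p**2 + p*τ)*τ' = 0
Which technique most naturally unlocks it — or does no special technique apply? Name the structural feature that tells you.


Technique: the homogeneous substitution — solved for the derivative, the right side is unchanged under scaling p and τ together — it depends only on the ratio τ/p, so substitute a single ratio variable. With the right rearrangement (exchanging the roles of the variables where needed), this also fits a Bernoulli template; the homogeneous substitution reads the structure directly.


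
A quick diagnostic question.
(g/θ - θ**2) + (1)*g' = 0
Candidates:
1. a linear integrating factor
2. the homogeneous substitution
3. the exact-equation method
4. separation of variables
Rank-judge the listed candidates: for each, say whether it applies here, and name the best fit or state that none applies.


Verdict: a linear integrating factor — the unknown enters only to the first power against a nonzero forcing term — the integrating-factor template applies directly.
- a linear integrating factor — applicable, and directly so.
- the homogeneous substitution — the slope does not depend on the ratio of the variables alone.
- the exact-equation method: exactness fails on the nose — the mixed partials do not match.
- separation of variables: no division isolates the independent variable from the unknown.


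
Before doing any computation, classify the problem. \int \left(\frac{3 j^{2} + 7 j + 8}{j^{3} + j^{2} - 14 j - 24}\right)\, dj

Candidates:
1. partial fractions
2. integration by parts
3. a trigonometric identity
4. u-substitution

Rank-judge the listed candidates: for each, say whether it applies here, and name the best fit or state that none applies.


Technique: partial fractions — the bottom, j^{3} + j^{2} - 14 j - 24, comes apart into simple factors, and a proper rational function over split factors decomposes.
- partial fractions — a fit — the right tool for this form.
- integration by parts: there is no nonconstant-polynomial-times-kernel split with an exp, sine, cosine (degree-1 argument), or logarithm partner.
- a trigonometric identity — there is no trigonometric structure at all — the integrand carries no sine or cosine to rewrite.
- u-substitution — no subexpression of the integrand pairs with its own derivative as a factor — individual terms may offer their own substitutions, but any change of variable covering the whole integral would have to be constructed from outside the expression.


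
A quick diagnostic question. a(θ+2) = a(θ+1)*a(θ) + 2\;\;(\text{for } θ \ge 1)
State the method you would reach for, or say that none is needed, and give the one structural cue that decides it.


Best approach: no special technique — the recurrence is nonlinear in the sequence values; study it directly, no linear machinery applies.


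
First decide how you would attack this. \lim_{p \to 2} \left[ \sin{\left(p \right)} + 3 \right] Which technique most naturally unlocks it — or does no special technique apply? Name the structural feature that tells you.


Technique: no special technique — no denominator vanishes and nothing blows up at 2: direct substitution is the whole computation.


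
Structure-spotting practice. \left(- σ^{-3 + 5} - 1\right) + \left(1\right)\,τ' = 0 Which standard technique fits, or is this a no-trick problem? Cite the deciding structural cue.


Technique: no special technique — the slope is a function of σ alone, so integrate both sides directly.


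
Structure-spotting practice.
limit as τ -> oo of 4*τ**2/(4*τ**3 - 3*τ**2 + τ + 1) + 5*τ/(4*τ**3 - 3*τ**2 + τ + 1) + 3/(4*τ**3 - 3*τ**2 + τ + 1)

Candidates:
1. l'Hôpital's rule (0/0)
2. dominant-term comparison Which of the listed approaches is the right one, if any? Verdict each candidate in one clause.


Technique: dominant-term comparison — at large τ only the top-degree terms survive; compare the leading terms and the limit falls out.
- l'Hôpital's rule (0/0): viewed as a single quotient this runs to ∞/∞, not the 0/0 clash this candidate addresses; an at-infinity variant of the rule would resolve it, but comparing leading growth reads the answer without differentiating.
- dominant-term comparison — applies; the problem has the shape this method handles.


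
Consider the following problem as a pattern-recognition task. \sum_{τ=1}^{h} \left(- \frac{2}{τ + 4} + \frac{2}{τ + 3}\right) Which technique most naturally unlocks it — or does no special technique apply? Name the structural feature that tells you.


Method: telescoping — write out three consecutive terms and watch the interior cancel: the advanced copy one term subtracts reappears as the very next term's leading piece, pair after pair.


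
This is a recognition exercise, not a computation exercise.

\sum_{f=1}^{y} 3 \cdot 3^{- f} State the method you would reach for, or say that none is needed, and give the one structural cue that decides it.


Verdict: the geometric series formula — consecutive terms stand in a fixed index-free ratio — the geometric sum formula closes it.


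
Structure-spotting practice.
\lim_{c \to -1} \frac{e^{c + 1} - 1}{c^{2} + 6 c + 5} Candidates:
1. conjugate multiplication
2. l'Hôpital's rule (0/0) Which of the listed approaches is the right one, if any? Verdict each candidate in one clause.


Diagnosis: l'Hôpital's rule (0/0) — the 0/0 form at -1 is the signature situation for l'Hôpital's rule. Expanding numerator and denominator to first order gives the same value — the rule automates exactly that.
- conjugate multiplication — no difference of divergent radicals appears, so rationalizing has nothing to cancel.
- l'Hôpital's rule (0/0): yes — fits the structure here.


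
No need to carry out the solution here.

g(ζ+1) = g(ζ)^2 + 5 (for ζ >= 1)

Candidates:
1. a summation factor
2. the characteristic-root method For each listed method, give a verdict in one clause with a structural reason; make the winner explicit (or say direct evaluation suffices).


Diagnosis: no special technique — once the recursion is nonlinear, characteristic roots, master substitutions, and summation factors are all off the table.
- a summation factor — no summation factor applies — the rule is not linear in the sequence values.
- the characteristic-root method: the recursion is nonlinear in the sequence values, so no linear-modes ansatz applies.


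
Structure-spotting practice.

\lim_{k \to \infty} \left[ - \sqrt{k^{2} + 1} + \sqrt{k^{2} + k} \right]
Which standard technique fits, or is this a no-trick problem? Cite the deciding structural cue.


Technique: conjugate multiplication — this difference gives up after one conjugate multiplication — the radical structure cancels against its conjugate.


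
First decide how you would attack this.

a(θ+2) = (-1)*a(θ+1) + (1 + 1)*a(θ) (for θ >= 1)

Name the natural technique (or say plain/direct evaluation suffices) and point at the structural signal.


Technique: the characteristic-root method — because shifting θ leaves the equation's coefficients unchanged, exponential trials reduce it to algebra.


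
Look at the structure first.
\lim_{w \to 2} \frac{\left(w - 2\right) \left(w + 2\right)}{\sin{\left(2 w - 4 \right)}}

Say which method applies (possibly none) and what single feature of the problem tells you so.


Method: l'Hôpital's rule (0/0) — substituting 2 gives 0 over 0; differentiate top and bottom once and re-evaluate. A first-order expansion at the point is an equally standard path; the rule packages it.


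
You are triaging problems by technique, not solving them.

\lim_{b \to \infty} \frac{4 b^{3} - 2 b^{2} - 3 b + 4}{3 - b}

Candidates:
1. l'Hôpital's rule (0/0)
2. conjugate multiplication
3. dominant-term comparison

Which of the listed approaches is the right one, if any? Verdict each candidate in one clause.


Diagnosis: dominant-term comparison — divide through by the highest power of b; every lower-order term dies and the dominant terms decide the limit.
- l'Hôpital's rule (0/0) — viewed as a single quotient this runs to ∞/∞, not the 0/0 clash this candidate addresses; an at-infinity variant of the rule would resolve it, but comparing leading growth reads the answer without differentiating.
- conjugate multiplication — no divergent radical difference is present for a conjugate pair to cancel.
- dominant-term comparison — yes — fits the structure here.


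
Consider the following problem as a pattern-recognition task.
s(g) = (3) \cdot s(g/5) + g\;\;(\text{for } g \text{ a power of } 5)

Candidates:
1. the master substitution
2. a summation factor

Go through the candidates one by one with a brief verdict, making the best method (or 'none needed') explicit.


Technique: the master substitution — the argument shrinks by the factor 5, so measure the index on a logarithmic scale and the recursion becomes a shift.
- the master substitution — a fit — the right tool for this form.
- a summation factor — a divided-index call is outside the fixed-shift first-order family a summation factor normalizes.


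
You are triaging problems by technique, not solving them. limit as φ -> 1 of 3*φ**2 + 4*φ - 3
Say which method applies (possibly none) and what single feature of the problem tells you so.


Method: no special technique — the expression is continuous at the evaluation point — substitute directly; no indeterminate form appears.


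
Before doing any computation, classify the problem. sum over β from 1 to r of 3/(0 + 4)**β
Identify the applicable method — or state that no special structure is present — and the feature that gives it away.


Verdict: the geometric series formula — consecutive terms stand in a fixed index-free ratio — the geometric sum formula closes it.


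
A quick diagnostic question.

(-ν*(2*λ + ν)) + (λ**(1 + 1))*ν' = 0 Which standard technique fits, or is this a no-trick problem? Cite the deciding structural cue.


Method: the homogeneous substitution — solved for the derivative, the right side is unchanged under scaling λ and ν together — it depends only on the ratio ν/λ, so substitute a single ratio variable. Rearranged, this also fits the Bernoulli template directly; the homogeneous substitution reads the structure without the rearrangement.


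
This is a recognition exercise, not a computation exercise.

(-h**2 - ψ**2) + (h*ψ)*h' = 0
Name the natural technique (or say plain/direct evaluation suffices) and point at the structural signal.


Technique: the homogeneous substitution — the slope is degree-zero homogeneous: the ratio substitution v = h/ψ collapses it. This doubles as a Bernoulli equation in the unknown as written; the homogeneous route needs no setup at all.


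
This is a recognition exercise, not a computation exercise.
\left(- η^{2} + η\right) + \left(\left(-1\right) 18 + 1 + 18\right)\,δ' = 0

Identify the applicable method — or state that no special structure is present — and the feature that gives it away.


Technique: no special technique — the slope is a function of η alone, so integrate both sides directly.


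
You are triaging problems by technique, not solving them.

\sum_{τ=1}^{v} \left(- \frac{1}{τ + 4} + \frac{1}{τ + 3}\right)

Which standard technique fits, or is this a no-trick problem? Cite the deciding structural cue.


Diagnosis: telescoping — this sum is a zipper: each term contributes \frac{1}{τ + 3} and removes the next index's value, which the following term puts back, closing term by term.


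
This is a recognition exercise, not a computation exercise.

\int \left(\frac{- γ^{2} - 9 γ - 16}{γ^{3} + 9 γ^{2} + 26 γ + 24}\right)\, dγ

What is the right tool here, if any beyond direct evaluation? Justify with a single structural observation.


Method: partial fractions — the denominator γ^{3} + 9 γ^{2} + 26 γ + 24 factors, so the quotient decomposes into elementary partial fractions term by term.


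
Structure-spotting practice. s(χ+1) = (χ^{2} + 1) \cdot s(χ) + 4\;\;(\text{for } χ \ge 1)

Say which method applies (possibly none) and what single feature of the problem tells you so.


Best approach: a summation factor — the coefficient χ^{2} + 1 drifts with the index, so no fixed root exists; normalizing by the cumulative product telescopes it.


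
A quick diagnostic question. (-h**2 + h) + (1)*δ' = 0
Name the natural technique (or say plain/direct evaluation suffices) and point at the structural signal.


Diagnosis: no special technique — solved for the derivative, no δ appears — this is antidifferentiation in h wearing ODE clothing.


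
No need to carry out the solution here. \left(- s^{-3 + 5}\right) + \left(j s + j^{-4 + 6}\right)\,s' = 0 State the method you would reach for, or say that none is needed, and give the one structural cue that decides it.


Verdict: the homogeneous substitution — scaling j and s together leaves the slope fixed — it depends only on s/j, so substitute the ratio. This can also be massaged into Bernoulli form (the roles of the variables may need exchanging); the homogeneous substitution avoids that setup.


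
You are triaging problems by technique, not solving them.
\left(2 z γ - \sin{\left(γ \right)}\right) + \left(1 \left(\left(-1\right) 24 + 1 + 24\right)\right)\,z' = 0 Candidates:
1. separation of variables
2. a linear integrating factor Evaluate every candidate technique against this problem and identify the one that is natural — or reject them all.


Best approach: a linear integrating factor — the unknown enters only to the first power against a nonzero forcing term — the integrating-factor template applies directly.
- separation of variables — the two dependences are entangled, not a clean product of one-variable pieces.
- a linear integrating factor: yes — fits the structure here.


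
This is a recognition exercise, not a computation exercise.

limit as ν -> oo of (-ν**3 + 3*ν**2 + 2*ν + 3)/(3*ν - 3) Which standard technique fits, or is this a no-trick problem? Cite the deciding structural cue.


Method: dominant-term comparison — divide through by the highest power of ν; every lower-order term dies and the dominant terms decide the limit. Differentiating the expression as a single quotient would eventually settle it as well; matching dominant growth settles it immediately.


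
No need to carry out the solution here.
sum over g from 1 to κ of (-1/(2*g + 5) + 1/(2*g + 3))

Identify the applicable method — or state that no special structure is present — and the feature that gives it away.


Technique: telescoping — the generic term is a one-step difference of 1/(2*g + 3), so partial sums shortcut to endpoint evaluation.


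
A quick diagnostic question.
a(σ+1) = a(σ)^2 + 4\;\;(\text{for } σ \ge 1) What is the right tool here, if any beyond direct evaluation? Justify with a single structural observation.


Best approach: no special technique — the sequence value feeds back through itself nonlinearly — linear superposition fails, and every superposition-based closed form fails with it.


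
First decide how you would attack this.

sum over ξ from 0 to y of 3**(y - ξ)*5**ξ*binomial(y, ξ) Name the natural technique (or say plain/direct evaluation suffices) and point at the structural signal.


Verdict: the binomial theorem — binomial coefficients against complementary powers of 5 and 3: recognize the binomial expansion and resum.


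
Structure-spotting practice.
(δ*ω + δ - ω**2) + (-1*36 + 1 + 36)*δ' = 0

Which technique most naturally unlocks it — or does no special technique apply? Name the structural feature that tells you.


Technique: a linear integrating factor — linear in the unknown with genuine forcing: multiply through by the exponential of the integrated coefficient and the left side closes into one derivative.


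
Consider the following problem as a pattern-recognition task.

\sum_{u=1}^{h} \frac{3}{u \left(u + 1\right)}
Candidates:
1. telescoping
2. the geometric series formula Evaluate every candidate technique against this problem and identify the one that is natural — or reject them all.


Diagnosis: telescoping — after splitting \frac{3}{u \left(u + 1\right)} into partial fractions, the pieces are shifted copies of one function and cancel telescopically.
- telescoping: applicable, and directly so.
- the geometric series formula — the term-to-term ratio changes with the index, so the geometric formula cannot close it.


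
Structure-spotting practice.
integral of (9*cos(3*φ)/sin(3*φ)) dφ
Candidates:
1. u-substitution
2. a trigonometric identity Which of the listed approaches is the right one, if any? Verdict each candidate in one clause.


Technique: u-substitution — collected, the integrand has one factor that is, up to a constant, the derivative of an inner expression the rest depends on — substitute for that inner expression.
- u-substitution — a fit — the right tool for this form.
- a trigonometric identity — no even trigonometric power and no product of distinct frequencies to rewrite.


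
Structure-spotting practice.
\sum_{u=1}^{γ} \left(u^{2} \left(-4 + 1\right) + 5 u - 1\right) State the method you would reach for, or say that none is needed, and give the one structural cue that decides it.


Diagnosis: no special technique — with only polynomial terms in u present, the classical sum-of-powers identities are all you need.


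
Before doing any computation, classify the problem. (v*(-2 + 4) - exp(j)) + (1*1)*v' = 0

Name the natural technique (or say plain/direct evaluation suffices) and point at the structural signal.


Verdict: a linear integrating factor — arrange it as v' + (-2 + 4)·v = (the forcing term) and the integrating factor does the rest.


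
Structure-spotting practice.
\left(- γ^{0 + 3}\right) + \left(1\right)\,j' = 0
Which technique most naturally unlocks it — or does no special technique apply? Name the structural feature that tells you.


Method: no special technique — solved for the derivative, j never appears on the right — this is a direct integration in γ, not a differential-equations problem at heart.


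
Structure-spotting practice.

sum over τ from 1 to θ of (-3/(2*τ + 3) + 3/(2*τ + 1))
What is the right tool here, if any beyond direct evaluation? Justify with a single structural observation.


Verdict: telescoping — the summand is 3/(2*τ + 1) minus the same expression shifted by one, so consecutive terms cancel in pairs.


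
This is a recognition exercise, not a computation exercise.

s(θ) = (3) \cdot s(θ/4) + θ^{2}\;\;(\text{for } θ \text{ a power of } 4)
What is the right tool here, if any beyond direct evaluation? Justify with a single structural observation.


Best approach: the master substitution — the argument contracts 4-fold per step: reindex θ exponentially and solve the linear recurrence in the new index.


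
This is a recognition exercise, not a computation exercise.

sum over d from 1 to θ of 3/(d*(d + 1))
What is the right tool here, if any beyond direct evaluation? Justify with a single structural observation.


Diagnosis: telescoping — 3/(d*(d + 1)) decomposes into shift-paired simple fractions; the series telescopes to finitely many boundary pieces.


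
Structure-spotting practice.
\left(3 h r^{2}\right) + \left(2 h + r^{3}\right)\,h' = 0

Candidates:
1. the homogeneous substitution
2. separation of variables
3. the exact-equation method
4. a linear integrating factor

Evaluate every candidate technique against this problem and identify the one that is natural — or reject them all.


Diagnosis: the exact-equation method — 3 h r^{2} and 2 h + r^{3} pass the exactness check on the nose, so no integrating factor in r or h is needed at all.
- the homogeneous substitution — the slope does not depend on the ratio of the variables alone.
- separation of variables — no division isolates the independent variable from the unknown.
- the exact-equation method — applicable, and directly so.
- a linear integrating factor: a nonlinear term in the unknown puts this outside the integrating-factor template.


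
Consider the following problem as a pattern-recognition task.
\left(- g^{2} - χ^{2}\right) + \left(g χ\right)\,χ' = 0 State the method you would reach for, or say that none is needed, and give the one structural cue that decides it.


Verdict: the homogeneous substitution — solved for the derivative, the right side is unchanged under scaling g and χ together — it depends only on the ratio χ/g, so substitute a single ratio variable. A Bernoulli substitution is a fair alternative on this equation directly; the homogeneous reading takes it as given.


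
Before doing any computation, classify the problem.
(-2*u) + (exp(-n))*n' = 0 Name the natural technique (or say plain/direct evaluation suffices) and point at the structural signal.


Method: separation of variables — all dependence on the two variables factors apart, the defining separable shape. An exactness check succeeds on this form as well — separation and the potential function arrive at the same answer, separation more directly.


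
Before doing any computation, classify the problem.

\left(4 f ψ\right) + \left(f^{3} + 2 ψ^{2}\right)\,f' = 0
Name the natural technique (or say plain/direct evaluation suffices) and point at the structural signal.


Technique: the exact-equation method — because the two cross partials coincide, the form is conservative as written — recover its potential in (ψ, f).


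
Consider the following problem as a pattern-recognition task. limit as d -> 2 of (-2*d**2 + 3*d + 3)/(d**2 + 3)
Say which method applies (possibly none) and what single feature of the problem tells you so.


Technique: no special technique — no zero denominators, no indeterminate clash at 2 — substitute and read off the value.


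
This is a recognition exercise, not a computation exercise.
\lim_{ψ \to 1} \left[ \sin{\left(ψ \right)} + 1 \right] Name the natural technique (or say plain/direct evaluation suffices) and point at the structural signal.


Diagnosis: no special technique — the expression is continuous at 1 — substitute and evaluate; no indeterminate form appears.


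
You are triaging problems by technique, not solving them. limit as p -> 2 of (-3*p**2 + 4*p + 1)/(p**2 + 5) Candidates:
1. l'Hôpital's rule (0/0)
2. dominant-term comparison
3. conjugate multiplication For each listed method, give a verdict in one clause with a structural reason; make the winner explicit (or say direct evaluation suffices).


Method: no special technique — no zero denominators, no indeterminate clash at 2 — substitute and read off the value.
- l'Hôpital's rule (0/0): substituting the point produces a determinate value, not a 0 over 0 clash.
- dominant-term comparison: no dominant power emerges to decide the limit by degree comparison.
- conjugate multiplication — multiplying by a conjugate would not remove any indeterminacy here.


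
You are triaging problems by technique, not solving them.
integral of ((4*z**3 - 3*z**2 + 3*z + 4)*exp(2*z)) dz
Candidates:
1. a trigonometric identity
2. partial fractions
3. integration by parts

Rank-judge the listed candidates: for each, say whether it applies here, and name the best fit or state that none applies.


Verdict: integration by parts — a polynomial factor 4*z**3 - 3*z**2 + 3*z + 4 multiplies exp(2*z); differentiating 4*z**3 - 3*z**2 + 3*z + 4 lowers its degree while exp(2*z) integrates cleanly, so parts wins.
- a trigonometric identity: no sine or cosine appears, so there is nothing for a trigonometric identity to act on.
- partial fractions — there is no rational-function structure to decompose.
- integration by parts — yes — fits the structure here.


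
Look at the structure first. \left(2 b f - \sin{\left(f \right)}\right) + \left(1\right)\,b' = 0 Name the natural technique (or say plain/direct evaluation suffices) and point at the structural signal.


Best approach: a linear integrating factor — linear in the unknown with genuine forcing: multiply through by the exponential of the integrated coefficient and the left side closes into one derivative.


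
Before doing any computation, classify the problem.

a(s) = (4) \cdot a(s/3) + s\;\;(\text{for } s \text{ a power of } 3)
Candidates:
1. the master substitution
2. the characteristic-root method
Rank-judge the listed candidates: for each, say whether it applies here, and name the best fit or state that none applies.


Technique: the master substitution — treat m = log base 3 of s as the new clock: one recursion step advances m by one while s scales by 3.
- the master substitution — yes — fits the structure here.
- the characteristic-root method: the recursion divides its index rather than shifting it — outside the constant-shift family the root method covers.


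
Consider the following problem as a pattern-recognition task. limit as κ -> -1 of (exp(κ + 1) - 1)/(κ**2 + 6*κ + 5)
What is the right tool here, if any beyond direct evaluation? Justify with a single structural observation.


Method: l'Hôpital's rule (0/0) — the 0/0 form at -1 is the signature situation for l'Hôpital's rule. The standard small-argument limits would also carry it; the rule is the systematic route.


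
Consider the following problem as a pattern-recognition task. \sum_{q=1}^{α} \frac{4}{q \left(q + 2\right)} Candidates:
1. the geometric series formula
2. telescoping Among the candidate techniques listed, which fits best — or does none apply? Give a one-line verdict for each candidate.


Verdict: telescoping — \frac{4}{q \left(q + 2\right)} is a collapsed telescope: expand it into simple fractions to see the cancellation.
- the geometric series formula — the ratio of consecutive terms depends on the index.
- telescoping: applicable, and directly so.


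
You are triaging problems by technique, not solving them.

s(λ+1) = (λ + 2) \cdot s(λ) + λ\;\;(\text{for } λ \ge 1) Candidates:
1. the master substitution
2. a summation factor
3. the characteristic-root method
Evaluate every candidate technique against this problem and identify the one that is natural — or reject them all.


Technique: a summation factor — with the index-dependent coefficient λ + 2, dividing by the cumulative product turns the left side into a pure difference.
- the master substitution — with no divided-index recursive call, reindexing by powers of a base buys nothing.
- a summation factor: applicable, and directly so.
- the characteristic-root method — the coefficients change with the index, which the root method cannot absorb.


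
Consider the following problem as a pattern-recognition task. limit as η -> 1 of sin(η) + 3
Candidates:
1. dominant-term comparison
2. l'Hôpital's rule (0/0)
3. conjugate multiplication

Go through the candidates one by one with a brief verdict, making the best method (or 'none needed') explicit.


Diagnosis: no special technique — no vanishing denominator and no indeterminate clash at the point — evaluation is immediate.
- dominant-term comparison: leading-power comparison does not apply to this form.
- l'Hôpital's rule (0/0) — substituting the point gives a finite value outright — there is no indeterminate clash to repair.
- conjugate multiplication — there is no infinity-minus-infinity radical difference to rationalize.


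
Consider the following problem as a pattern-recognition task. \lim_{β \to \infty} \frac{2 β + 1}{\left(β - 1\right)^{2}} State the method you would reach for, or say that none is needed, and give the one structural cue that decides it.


Technique: dominant-term comparison — divide by the highest power of β present: lower-order terms vanish and the dominant ratio remains. l'Hôpital's at-infinity variant applies to the expression viewed as a single quotient; the leading-term comparison is the direct route.


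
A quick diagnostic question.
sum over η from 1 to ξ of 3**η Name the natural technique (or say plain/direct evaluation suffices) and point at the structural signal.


Technique: the geometric series formula — the ratio of consecutive terms is the constant 3, independent of the index — a geometric sum.


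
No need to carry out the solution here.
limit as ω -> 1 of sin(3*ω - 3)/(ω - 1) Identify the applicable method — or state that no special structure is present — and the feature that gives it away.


Method: l'Hôpital's rule (0/0) — both numerator and denominator vanish at 1: the genuine 0/0 indeterminate that l'Hôpital exists for. Known elementary limits would finish this too — the rule just bypasses the case analysis.


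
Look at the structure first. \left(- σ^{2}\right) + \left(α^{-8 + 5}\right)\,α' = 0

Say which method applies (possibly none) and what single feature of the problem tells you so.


Diagnosis: separation of variables — separating collects all α-dependence with the derivative and leaves all σ-dependence opposite: variables separate. One could also solve this as an exact equation; with each coefficient in its own variable, separating is the same work with fewer steps.


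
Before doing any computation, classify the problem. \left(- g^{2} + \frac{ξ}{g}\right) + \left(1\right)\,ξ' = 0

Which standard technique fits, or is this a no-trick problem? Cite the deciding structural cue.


Verdict: a linear integrating factor — the unknown enters only to the first power against a nonzero forcing term — the integrating-factor template applies directly.


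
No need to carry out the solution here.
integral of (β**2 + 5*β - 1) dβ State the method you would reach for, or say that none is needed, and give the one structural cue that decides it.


Best approach: no special technique — a term-by-term power-rule job in β; no substitution or rearrangement earns its keep here.


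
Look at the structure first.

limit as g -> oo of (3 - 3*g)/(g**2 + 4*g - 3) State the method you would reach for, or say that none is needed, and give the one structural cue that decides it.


Verdict: dominant-term comparison — divide through by the highest power of g; every lower-order term dies and the dominant terms decide the limit. Viewed as a single quotient this is an ∞/∞ form — an at-infinity application of l'Hôpital's rule would also resolve it; comparing leading growth reads the answer without differentiating.


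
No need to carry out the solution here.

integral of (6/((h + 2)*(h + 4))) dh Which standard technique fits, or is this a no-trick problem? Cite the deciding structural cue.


Technique: partial fractions — the bottom factors while the top stays lower-degree — split into simple fractions and integrate piece by piece.


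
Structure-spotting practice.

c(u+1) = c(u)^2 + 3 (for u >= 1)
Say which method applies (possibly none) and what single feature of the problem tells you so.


Method: no special technique — the recurrence is nonlinear in the sequence terms; no linear-recurrence method fits it as written — one iterates or studies it directly.


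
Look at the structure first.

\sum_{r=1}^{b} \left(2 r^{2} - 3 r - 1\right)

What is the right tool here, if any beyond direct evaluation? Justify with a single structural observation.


Best approach: no special technique — the summand is a plain polynomial in r (expanding first if it arrives factored); standard power-sum formulas evaluate it term by term.


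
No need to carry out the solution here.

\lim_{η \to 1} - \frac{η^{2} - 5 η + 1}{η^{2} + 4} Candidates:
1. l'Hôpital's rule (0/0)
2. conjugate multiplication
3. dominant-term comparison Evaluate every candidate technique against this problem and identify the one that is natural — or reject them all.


Diagnosis: no special technique — the expression is continuous at the evaluation point — substitute directly; no indeterminate form appears.
- l'Hôpital's rule (0/0): substituting the point produces a determinate value, not a 0 over 0 clash.
- conjugate multiplication — the conjugate move applies to radical differences, which this is not.
- dominant-term comparison: no dominant-degree comparison decides it.


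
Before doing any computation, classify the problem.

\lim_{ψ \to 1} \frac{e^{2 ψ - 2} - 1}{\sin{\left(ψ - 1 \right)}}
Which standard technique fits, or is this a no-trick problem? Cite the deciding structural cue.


Technique: l'Hôpital's rule (0/0) — the 0/0 form at 1 is the signature situation for l'Hôpital's rule. A local series expansion at the point resolves it as well; the rule is the packaged version of that step.


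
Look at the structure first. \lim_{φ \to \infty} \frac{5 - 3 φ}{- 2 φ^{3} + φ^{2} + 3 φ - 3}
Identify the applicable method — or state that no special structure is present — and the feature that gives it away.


Verdict: dominant-term comparison — divide through by the highest power of φ; every lower-order term dies and the dominant terms decide the limit. As a single quotient, the ∞/∞ shape would yield to repeated differentiation as well — the growth comparison gets there in one look.


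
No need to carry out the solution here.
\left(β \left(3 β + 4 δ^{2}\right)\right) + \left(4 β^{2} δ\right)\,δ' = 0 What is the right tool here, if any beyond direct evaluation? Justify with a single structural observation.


Technique: the exact-equation method — because the two cross partials coincide, the form is conservative as written — recover its potential in (β, δ).


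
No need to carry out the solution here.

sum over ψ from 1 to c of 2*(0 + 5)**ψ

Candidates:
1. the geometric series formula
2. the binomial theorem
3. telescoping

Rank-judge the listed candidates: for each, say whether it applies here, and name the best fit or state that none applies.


Method: the geometric series formula — term-over-term division gives 5 every time — index-free ratio, geometric sum formula applies.
- the geometric series formula: a fit — the right tool for this form.
- the binomial theorem: the terms do not reassemble into a binomial power.
- telescoping: in the displayed form, no term reappears at a neighboring index to cancel against.


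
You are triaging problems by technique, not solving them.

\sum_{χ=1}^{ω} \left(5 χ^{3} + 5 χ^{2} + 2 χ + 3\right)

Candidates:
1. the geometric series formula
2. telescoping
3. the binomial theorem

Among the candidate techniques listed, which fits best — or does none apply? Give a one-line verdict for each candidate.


Method: no special technique — the sum is polynomial through and through; closed forms for each power of χ finish it directly.
- the geometric series formula — no single multiplier carries one term to the next throughout the sum.
- telescoping: writing out consecutive terms as given produces no pairwise cancellation.
- the binomial theorem — the summand does not match any term pattern of an expanded binomial power.


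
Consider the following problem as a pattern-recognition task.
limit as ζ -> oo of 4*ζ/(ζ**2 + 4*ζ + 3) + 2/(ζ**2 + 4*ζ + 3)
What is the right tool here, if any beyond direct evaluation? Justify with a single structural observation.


Verdict: dominant-term comparison — at large ζ only the top-degree terms survive; compare the leading terms and the limit falls out. Differentiating the expression as a single quotient would eventually settle it as well; matching dominant growth settles it immediately.


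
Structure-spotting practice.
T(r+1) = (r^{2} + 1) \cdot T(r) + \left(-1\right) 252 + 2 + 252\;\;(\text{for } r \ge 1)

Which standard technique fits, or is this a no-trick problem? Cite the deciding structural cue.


Technique: a summation factor — because the multiplier r^{2} + 1 is index-dependent, divide through by its running product and sum the resulting differences.


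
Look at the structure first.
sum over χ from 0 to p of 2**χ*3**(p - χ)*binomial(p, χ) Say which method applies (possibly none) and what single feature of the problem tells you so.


Method: the binomial theorem — terms weighting binomial(p, χ) against matched powers of 2 and 3 reassemble into (2 + 3)^p by the binomial theorem.


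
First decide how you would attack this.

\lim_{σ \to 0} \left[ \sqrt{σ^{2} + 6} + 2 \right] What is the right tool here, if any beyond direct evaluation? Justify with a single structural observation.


Best approach: no special technique — the expression is continuous at the evaluation point — substitute directly; no indeterminate form appears.


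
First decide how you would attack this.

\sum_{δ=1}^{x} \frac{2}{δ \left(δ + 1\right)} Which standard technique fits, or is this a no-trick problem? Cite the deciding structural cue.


Method: telescoping — poles of \frac{2}{δ \left(δ + 1\right)} differ by an integer, the telltale of a telescoping partial-fraction sum.


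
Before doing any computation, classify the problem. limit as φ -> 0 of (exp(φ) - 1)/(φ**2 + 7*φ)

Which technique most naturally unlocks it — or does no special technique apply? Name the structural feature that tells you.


Best approach: l'Hôpital's rule (0/0) — the 0/0 form at 0 is the signature situation for l'Hôpital's rule. Known elementary limits would finish this too — the rule just bypasses the case analysis.


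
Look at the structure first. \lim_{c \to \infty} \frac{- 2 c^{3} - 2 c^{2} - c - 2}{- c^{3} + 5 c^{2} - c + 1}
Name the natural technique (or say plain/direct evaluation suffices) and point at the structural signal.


Diagnosis: dominant-term comparison — at large c only the top-degree terms survive; compare the leading terms and the limit falls out. Viewed as a single quotient this is an ∞/∞ form — an at-infinity application of l'Hôpital's rule would also resolve it; comparing leading growth reads the answer without differentiating.


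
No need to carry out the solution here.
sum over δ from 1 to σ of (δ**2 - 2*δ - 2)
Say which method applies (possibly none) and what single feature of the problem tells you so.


Verdict: no special technique — the sum is polynomial through and through; closed forms for each power of δ finish it directly.


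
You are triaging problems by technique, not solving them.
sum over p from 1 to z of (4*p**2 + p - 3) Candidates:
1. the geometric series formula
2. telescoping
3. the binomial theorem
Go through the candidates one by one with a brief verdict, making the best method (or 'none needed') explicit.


Technique: no special technique — Faulhaber territory: sum each constant-multiple power of p with its closed-form formula, no trick required.
- the geometric series formula — dividing successive terms gives an index-dependent quantity, not a constant.
- telescoping — in the displayed form, no term reappears at a neighboring index to cancel against.
- the binomial theorem: the terms lack the binomial-coefficient-weighted complementary-power pattern of an expansion.


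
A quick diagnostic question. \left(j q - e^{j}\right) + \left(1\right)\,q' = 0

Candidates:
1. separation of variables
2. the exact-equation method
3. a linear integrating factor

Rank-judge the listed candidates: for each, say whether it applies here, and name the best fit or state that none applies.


Technique: a linear integrating factor — q appears only to the first power with coefficient j — the classic integrating-factor setup.
- separation of variables: no division isolates the independent variable from the unknown.
- the exact-equation method: no potential function has this form as its differential, as written.
- a linear integrating factor: yes, a natural case for it.
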